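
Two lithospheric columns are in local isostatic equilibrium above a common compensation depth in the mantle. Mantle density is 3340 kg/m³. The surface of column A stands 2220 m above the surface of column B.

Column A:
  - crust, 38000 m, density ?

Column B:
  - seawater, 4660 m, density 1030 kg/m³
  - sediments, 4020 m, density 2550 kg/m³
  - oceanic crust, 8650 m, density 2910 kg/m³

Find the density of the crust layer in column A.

Take the compensation level at the base of the deeper column (depth z_c below the surface of column A) and equate Σ ρ_i t_i down to z_c; mantle fills any gap and the z_c terms cancel.
Column A: 38000×ρ + (z_c − 38000)×3340
Column B: 2220×0 + 4660×1030 + 4020×2550 + 8650×2910 + (z_c − 2220 − 17330)×3340
The z_c×3340 term appears on both sides and cancels. Collect the known terms of each column as K = Σ(ρt)_known − 3340 × (depth of known layers): K_A = 0 − 3340×38000 = −126920000; K_B = 40222300 − 3340×(2220 + 17330) = −25074700.
Balance: K_A + 38000×ρ = K_B, so ρ = (K_B − K_A)/38000 = 101845000/38000 = 2680 kg/m³.

2680 kg/m³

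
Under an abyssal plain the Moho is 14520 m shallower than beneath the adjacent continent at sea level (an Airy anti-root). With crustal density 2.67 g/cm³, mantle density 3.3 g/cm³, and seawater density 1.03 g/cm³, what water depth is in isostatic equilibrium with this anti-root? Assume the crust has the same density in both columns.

Replacing a thickness d of crust by seawater at the top must be balanced by replacing crust with mantle at the base: d (ρ_c − ρ_w) = a (ρ_m − ρ_c).
d = a (ρ_m − ρ_c)/(ρ_c − ρ_w) = 14520 m × 0.63/1.64 = 5580 m.

5580 m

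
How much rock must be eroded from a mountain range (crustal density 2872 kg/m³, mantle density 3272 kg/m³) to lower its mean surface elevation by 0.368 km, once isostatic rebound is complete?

3.01 km

Net drop Δ = e − u = e − e ρ_c/ρ_m = e (ρ_m − ρ_c)/ρ_m.
e = Δ ρ_m/(ρ_m − ρ_c) = 0.368 km × 3272/400 = 3.01 km.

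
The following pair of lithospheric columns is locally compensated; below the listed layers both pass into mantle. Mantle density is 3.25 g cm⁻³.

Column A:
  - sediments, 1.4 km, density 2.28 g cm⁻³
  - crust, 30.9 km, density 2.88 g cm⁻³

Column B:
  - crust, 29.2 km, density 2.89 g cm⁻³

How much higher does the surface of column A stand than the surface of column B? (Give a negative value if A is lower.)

For any compensation level in the mantle, the mantle terms cancel and isostasy reduces to e = (Σt_A − Σt_B) − (Σ(ρt)_A − Σ(ρt)_B) / ρ_m.
Σt_A = 32.3 km; Σt_B = 29.2 km; Σ(ρt)_A = 92.184; Σ(ρt)_B = 84.388 (in km·g cm⁻³).
e = (32.3 − 29.2) − (92.184 − 84.388) / 3.25 = 0.701 km.

0.701 km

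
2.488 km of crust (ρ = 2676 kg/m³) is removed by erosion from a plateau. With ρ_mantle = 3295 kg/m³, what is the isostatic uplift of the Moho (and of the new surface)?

Unloading: uplift u = e ρ_c/ρ_m = 2.488 km × 2676/3295 = 2.02 km.

2.02 km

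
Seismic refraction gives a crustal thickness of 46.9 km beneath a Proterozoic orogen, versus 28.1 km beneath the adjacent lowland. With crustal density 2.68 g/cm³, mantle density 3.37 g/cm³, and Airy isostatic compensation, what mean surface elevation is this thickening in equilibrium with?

Excess crust Δ = 46.9 km − 28.1 km = 18.8 km, split between elevation h and root r with h + r = Δ.
Airy balance ρ_c h = (ρ_m − ρ_c) r gives r = h ρ_c/(ρ_m − ρ_c), so h (1 + ρ_c/(ρ_m − ρ_c)) = Δ, i.e. h = Δ (ρ_m − ρ_c)/ρ_m.
h = 18.8 km × 0.69/3.37 = 3.85 km.

3.85 km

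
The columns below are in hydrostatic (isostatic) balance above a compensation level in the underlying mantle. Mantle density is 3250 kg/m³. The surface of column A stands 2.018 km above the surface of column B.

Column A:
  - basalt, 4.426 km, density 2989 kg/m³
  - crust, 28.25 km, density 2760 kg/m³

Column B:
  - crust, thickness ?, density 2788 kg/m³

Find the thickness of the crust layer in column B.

Take the compensation level at the base of the deeper column (depth z_c below the surface of column A) and equate Σ ρ_i t_i down to z_c; mantle fills any gap and the z_c terms cancel.
Column A: 4.426×2989 + 28.25×2760 + (z_c − 32.676)×3250
Column B: 2.018×0 + x×2788 + (z_c − 2.018 − 0 − x)×3250
The z_c×3250 term appears on both sides and cancels. Collect the known terms of each column as K = Σ(ρt)_known − 3250 × (depth of known layers): K_A = 91199.314 − 3250×32.676 = −14997.686; K_B = 0 − 3250×(2.018 + 0) = −6558.5.
Balance: K_A = K_B − x×(3250 − 2788), so x = (K_B − K_A)/(3250 − 2788) = 8439.19/462 = 18.3 km.

18.3 km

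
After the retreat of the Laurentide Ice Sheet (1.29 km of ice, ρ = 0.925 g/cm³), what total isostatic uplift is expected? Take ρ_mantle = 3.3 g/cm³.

Removing the load lets mantle flow back in; uplift u satisfies ρ_ice t = ρ_m u.
u = t ρ_ice/ρ_m = 1.29 km × 0.925/3.3 = 0.362 km.

0.362 km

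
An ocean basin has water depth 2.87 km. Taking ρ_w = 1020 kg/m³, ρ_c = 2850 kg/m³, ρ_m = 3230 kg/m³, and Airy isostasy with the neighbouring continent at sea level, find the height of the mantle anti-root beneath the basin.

In Airy isostatic equilibrium: replacing crust with seawater at the top is compensated by replacing crust with mantle at the base: d (ρ_c − ρ_w) = a (ρ_m − ρ_c).
a = d (ρ_c − ρ_w)/(ρ_m − ρ_c) = 2.87 km × 1830/380 = 13.8 km.

13.8 km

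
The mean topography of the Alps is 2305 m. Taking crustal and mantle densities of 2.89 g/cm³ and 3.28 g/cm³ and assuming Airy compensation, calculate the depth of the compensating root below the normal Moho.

17100 m

In Airy isostatic equilibrium: the weight of the topography is balanced by the buoyancy of the root, ρ_c h = (ρ_m − ρ_c) r.
r = h · ρ_c / (ρ_m − ρ_c) = 2305 m × 2.89 / (3.28 − 2.89) = 17100 m.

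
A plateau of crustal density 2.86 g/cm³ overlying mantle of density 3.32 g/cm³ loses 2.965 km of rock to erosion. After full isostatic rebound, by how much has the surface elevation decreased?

Rebound u = e ρ_c/ρ_m = 2.965 km × 2.86/3.32 = 2.554 km.
Net surface drop = e − u = 2.965 km − 2.554 km = e (ρ_m − ρ_c)/ρ_m = 0.411 km.

0.411 km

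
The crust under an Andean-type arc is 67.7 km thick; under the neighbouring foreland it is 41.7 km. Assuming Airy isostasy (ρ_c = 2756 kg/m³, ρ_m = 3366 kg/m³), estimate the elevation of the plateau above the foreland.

Excess crust Δ = 67.7 km − 41.7 km = 26 km, split between elevation h and root r with h + r = Δ.
Airy balance ρ_c h = (ρ_m − ρ_c) r gives r = h ρ_c/(ρ_m − ρ_c), so h (1 + ρ_c/(ρ_m − ρ_c)) = Δ, i.e. h = Δ (ρ_m − ρ_c)/ρ_m.
h = 26 km × 610/3366 = 4.71 km.

4.71 km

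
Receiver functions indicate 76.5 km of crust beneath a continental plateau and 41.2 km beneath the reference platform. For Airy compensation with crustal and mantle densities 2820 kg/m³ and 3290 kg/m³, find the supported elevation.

Excess crust Δ = 76.5 km − 41.2 km = 35.3 km, split between elevation h and root r with h + r = Δ.
Airy balance ρ_c h = (ρ_m − ρ_c) r gives r = h ρ_c/(ρ_m − ρ_c), so h (1 + ρ_c/(ρ_m − ρ_c)) = Δ, i.e. h = Δ (ρ_m − ρ_c)/ρ_m.
h = 35.3 km × 470/3290 = 5.04 km.

5.04 km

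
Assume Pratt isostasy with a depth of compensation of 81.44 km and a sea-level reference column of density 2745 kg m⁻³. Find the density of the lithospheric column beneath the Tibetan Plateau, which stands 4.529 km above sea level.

2600 kg m⁻³

Pratt balance: ρ_ref D = ρ (D + h).
ρ = ρ_ref D/(D + h) = 2745 × 81.44 km/(81.44 km + 4.529 km) = 2600 kg m⁻³.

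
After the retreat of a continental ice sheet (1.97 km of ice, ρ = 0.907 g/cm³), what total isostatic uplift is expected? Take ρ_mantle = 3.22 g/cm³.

0.555 km

Removing the load lets mantle flow back in; uplift u satisfies ρ_ice t = ρ_m u.
u = t ρ_ice/ρ_m = 1.97 km × 0.907/3.22 = 0.555 km.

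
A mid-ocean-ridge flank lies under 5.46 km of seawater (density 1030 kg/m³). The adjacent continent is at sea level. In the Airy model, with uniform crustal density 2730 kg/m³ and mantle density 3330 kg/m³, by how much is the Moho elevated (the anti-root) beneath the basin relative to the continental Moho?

For local isostatic compensation: replacing crust with seawater at the top is compensated by replacing crust with mantle at the base: d (ρ_c − ρ_w) = a (ρ_m − ρ_c).
a = d (ρ_c − ρ_w)/(ρ_m − ρ_c) = 5.46 km × 1700/600 = 15.5 km.

15.5 km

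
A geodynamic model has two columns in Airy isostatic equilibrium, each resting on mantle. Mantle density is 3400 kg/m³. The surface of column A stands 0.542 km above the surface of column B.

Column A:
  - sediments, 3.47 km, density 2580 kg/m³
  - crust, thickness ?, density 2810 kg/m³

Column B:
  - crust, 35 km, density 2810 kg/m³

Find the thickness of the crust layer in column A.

33.3 km

Take the compensation level at the base of the deeper column (depth z_c below the surface of column A) and equate Σ ρ_i t_i down to z_c; mantle fills any gap and the z_c terms cancel.
Column A: 3.47×2580 + x×2810 + (z_c − 3.47 − x)×3400
Column B: 0.542×0 + 35×2810 + (z_c − 0.542 − 35)×3400
The z_c×3400 term appears on both sides and cancels. Collect the known terms of each column as K = Σ(ρt)_known − 3400 × (depth of known layers): K_A = 8952.6 − 3400×3.47 = −2845.4; K_B = 98350 − 3400×(0.542 + 35) = −22492.8.
Balance: K_A − x×(3400 − 2810) = K_B, so x = (K_A − K_B)/(3400 − 2810) = 19647.4/590 = 33.3 km.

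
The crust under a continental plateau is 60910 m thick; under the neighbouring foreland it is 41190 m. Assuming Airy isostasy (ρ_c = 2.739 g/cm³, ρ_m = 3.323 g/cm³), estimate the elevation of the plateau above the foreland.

3470 m

Excess crust Δ = 60910 m − 41190 m = 19720 m, split between elevation h and root r with h + r = Δ.
Airy balance ρ_c h = (ρ_m − ρ_c) r gives r = h ρ_c/(ρ_m − ρ_c), so h (1 + ρ_c/(ρ_m − ρ_c)) = Δ, i.e. h = Δ (ρ_m − ρ_c)/ρ_m.
h = 19720 m × 0.584/3.323 = 3470 m.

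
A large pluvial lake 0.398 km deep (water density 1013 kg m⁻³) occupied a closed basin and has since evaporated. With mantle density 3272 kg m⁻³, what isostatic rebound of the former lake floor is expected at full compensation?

0.123 km

u = d ρ_w/ρ_m = 0.398 km × 1013/3272 = 0.123 km.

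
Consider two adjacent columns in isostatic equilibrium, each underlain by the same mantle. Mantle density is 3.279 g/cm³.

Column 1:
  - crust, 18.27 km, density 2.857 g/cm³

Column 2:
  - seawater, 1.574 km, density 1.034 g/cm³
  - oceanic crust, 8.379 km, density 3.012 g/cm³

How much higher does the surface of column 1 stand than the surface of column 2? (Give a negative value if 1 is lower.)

0.591 km

For any compensation level in the mantle, the mantle terms cancel and isostasy reduces to e = (Σt_1 − Σt_2) − (Σ(ρt)_1 − Σ(ρt)_2) / ρ_m.
Σt_1 = 18.27 km; Σt_2 = 9.953 km; Σ(ρt)_1 = 52.19739; Σ(ρt)_2 = 26.865064 (in km·g/cm³).
e = (18.27 − 9.953) − (52.19739 − 26.865064) / 3.279 = 0.591 km.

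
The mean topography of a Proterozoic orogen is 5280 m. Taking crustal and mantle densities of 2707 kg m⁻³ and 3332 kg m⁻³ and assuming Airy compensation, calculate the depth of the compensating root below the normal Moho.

Balancing pressure at the compensation depth: the weight of the topography is balanced by the buoyancy of the root, ρ_c h = (ρ_m − ρ_c) r.
r = h · ρ_c / (ρ_m − ρ_c) = 5280 m × 2707 / (3332 − 2707) = 22900 m.

22900 m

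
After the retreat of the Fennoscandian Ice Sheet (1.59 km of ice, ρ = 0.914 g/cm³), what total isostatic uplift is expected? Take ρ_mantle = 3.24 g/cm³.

Removing the load lets mantle flow back in; uplift u satisfies ρ_ice t = ρ_m u.
u = t ρ_ice/ρ_m = 1.59 km × 0.914/3.24 = 0.449 km.

0.449 km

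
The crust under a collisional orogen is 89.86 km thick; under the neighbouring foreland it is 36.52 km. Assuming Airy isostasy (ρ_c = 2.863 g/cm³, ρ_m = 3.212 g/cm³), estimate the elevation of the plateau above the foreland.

5.8 km

Excess crust Δ = 89.86 km − 36.52 km = 53.34 km, split between elevation h and root r with h + r = Δ.
Airy balance ρ_c h = (ρ_m − ρ_c) r gives r = h ρ_c/(ρ_m − ρ_c), so h (1 + ρ_c/(ρ_m − ρ_c)) = Δ, i.e. h = Δ (ρ_m − ρ_c)/ρ_m.
h = 53.34 km × 0.349/3.212 = 5.8 km.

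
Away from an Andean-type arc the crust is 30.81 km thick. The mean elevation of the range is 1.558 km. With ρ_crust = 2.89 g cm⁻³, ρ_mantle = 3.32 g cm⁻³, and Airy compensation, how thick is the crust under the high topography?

Root depth r = h ρ_c / (ρ_m − ρ_c) = 1.558 km × 2.89 / 0.43 = 10.47 km.
Total thickness = T + h + r = 30.81 km + 1.558 km + 10.47 km = 42.8 km.

42.8 km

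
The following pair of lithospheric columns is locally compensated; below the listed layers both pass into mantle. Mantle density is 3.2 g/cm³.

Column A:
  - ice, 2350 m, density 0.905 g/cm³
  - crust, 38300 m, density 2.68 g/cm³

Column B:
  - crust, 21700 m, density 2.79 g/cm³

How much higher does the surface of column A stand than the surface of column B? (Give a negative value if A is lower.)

5130 m

For any compensation level in the mantle, the mantle terms cancel and isostasy reduces to e = (Σt_A − Σt_B) − (Σ(ρt)_A − Σ(ρt)_B) / ρ_m.
Σt_A = 40650 m; Σt_B = 21700 m; Σ(ρt)_A = 104770.75; Σ(ρt)_B = 60543 (in m·g/cm³).
e = (40650 − 21700) − (104770.75 − 60543) / 3.2 = 5130 m.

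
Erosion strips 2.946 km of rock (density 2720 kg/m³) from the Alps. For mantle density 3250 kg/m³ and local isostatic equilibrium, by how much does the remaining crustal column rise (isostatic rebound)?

Unloading: uplift u = e ρ_c/ρ_m = 2.946 km × 2720/3250 = 2.47 km.

2.47 km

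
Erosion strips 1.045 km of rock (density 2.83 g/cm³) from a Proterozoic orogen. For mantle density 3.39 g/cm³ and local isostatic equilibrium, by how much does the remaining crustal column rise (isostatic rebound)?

Unloading: uplift u = e ρ_c/ρ_m = 1.045 km × 2.83/3.39 = 0.872 km.

0.872 km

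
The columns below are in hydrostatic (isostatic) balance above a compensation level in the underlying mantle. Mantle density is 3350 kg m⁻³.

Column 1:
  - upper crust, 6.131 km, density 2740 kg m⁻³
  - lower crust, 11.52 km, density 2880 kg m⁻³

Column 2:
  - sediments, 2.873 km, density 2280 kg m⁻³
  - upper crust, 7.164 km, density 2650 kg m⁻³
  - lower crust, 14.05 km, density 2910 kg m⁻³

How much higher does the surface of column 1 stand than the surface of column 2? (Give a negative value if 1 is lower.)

−1.53 km

For any compensation level in the mantle, the mantle terms cancel and isostasy reduces to e = (Σt_1 − Σt_2) − (Σ(ρt)_1 − Σ(ρt)_2) / ρ_m.
Σt_1 = 17.651 km; Σt_2 = 24.087 km; Σ(ρt)_1 = 49976.54; Σ(ρt)_2 = 66420.54 (in km·kg m⁻³).
e = (17.651 − 24.087) − (49976.54 − 66420.54) / 3350 = −1.53 km.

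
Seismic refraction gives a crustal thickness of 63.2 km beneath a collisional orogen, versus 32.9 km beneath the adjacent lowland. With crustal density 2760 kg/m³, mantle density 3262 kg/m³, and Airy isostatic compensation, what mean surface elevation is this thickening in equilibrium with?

Excess crust Δ = 63.2 km − 32.9 km = 30.3 km, split between elevation h and root r with h + r = Δ.
Airy balance ρ_c h = (ρ_m − ρ_c) r gives r = h ρ_c/(ρ_m − ρ_c), so h (1 + ρ_c/(ρ_m − ρ_c)) = Δ, i.e. h = Δ (ρ_m − ρ_c)/ρ_m.
h = 30.3 km × 502/3262 = 4.66 km.

4.66 km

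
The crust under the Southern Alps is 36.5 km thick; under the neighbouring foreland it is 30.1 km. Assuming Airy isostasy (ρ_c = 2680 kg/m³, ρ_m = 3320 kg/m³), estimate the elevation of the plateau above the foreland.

1.23 km

Excess crust Δ = 36.5 km − 30.1 km = 6.4 km, split between elevation h and root r with h + r = Δ.
Airy balance ρ_c h = (ρ_m − ρ_c) r gives r = h ρ_c/(ρ_m − ρ_c), so h (1 + ρ_c/(ρ_m − ρ_c)) = Δ, i.e. h = Δ (ρ_m − ρ_c)/ρ_m.
h = 6.4 km × 640/3320 = 1.23 km.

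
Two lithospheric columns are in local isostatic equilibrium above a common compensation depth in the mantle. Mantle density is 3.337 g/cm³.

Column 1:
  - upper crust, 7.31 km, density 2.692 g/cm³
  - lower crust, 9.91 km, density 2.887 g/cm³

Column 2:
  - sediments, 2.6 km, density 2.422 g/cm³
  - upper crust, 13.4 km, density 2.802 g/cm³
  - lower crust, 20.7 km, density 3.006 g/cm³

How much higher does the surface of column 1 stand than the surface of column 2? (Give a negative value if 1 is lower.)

For any compensation level in the mantle, the mantle terms cancel and isostasy reduces to e = (Σt_1 − Σt_2) − (Σ(ρt)_1 − Σ(ρt)_2) / ρ_m.
Σt_1 = 17.22 km; Σt_2 = 36.7 km; Σ(ρt)_1 = 48.28869; Σ(ρt)_2 = 106.0682 (in km·g/cm³).
e = (17.22 − 36.7) − (48.28869 − 106.0682) / 3.337 = −2.17 km.

−2.17 km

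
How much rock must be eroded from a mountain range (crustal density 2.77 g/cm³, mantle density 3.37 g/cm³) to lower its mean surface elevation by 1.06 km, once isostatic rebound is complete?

Net drop Δ = e − u = e − e ρ_c/ρ_m = e (ρ_m − ρ_c)/ρ_m.
e = Δ ρ_m/(ρ_m − ρ_c) = 1.06 km × 3.37/0.6 = 5.95 km.

5.95 km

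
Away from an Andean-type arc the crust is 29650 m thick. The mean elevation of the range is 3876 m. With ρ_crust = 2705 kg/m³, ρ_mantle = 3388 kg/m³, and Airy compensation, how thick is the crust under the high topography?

Root depth r = h ρ_c / (ρ_m − ρ_c) = 3876 m × 2705 / 683 = 15350 m.
Total thickness = T + h + r = 29650 m + 3876 m + 15350 m = 48900 m.

48900 m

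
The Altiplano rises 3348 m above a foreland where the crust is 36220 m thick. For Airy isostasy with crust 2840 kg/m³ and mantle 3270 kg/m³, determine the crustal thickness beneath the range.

Root depth r = h ρ_c / (ρ_m − ρ_c) = 3348 m × 2840 / 430 = 22110 m.
Total thickness = T + h + r = 36220 m + 3348 m + 22110 m = 61700 m.

61700 m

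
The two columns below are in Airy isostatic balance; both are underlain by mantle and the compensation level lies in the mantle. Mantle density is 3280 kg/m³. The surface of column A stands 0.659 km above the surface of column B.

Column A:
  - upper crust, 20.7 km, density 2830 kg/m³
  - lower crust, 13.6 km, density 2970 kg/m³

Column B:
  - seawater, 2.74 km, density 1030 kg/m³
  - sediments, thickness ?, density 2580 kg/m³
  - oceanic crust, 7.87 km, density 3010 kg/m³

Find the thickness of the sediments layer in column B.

Take the compensation level at the base of the deeper column (depth z_c below the surface of column A) and equate Σ ρ_i t_i down to z_c; mantle fills any gap and the z_c terms cancel.
Column A: 20.7×2830 + 13.6×2970 + (z_c − 34.3)×3280
Column B: 0.659×0 + 2.74×1030 + x×2580 + 7.87×3010 + (z_c − 0.659 − 10.61 − x)×3280
The z_c×3280 term appears on both sides and cancels. Collect the known terms of each column as K = Σ(ρt)_known − 3280 × (depth of known layers): K_A = 98973 − 3280×34.3 = −13531; K_B = 26510.9 − 3280×(0.659 + 10.61) = −10451.42.
Balance: K_A = K_B − x×(3280 − 2580), so x = (K_B − K_A)/(3280 − 2580) = 3079.58/700 = 4.4 km.

4.4 km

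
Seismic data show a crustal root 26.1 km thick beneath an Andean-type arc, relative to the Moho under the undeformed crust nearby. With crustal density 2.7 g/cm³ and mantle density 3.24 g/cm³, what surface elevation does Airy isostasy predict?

5.22 km

Balancing pressure at the compensation depth: ρ_c h = (ρ_m − ρ_c) r.
h = r (ρ_m − ρ_c) / ρ_c = 26.1 km × (3.24 − 2.7) / 2.7 = 5.22 km.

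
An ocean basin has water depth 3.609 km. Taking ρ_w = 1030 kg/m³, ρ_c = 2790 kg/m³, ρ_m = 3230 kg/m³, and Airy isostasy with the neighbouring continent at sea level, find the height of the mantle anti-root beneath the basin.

14.4 km

By Archimedes' principle applied to the lithosphere: replacing crust with seawater at the top is compensated by replacing crust with mantle at the base: d (ρ_c − ρ_w) = a (ρ_m − ρ_c).
a = d (ρ_c − ρ_w)/(ρ_m − ρ_c) = 3.609 km × 1760/440 = 14.4 km.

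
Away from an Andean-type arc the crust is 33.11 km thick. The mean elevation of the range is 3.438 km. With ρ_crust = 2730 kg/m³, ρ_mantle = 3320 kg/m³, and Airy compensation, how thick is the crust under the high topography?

52.5 km

Root depth r = h ρ_c / (ρ_m − ρ_c) = 3.438 km × 2730 / 590 = 15.91 km.
Total thickness = T + h + r = 33.11 km + 3.438 km + 15.91 km = 52.5 km.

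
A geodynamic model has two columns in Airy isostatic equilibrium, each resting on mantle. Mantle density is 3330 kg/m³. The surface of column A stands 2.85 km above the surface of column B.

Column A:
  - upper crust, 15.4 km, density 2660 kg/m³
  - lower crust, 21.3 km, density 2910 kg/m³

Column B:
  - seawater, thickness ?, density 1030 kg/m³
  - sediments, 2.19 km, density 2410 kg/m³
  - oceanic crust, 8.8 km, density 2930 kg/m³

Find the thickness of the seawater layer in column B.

Take the compensation level at the base of the deeper column (depth z_c below the surface of column A) and equate Σ ρ_i t_i down to z_c; mantle fills any gap and the z_c terms cancel.
Column A: 15.4×2660 + 21.3×2910 + (z_c − 36.7)×3330
Column B: 2.85×0 + x×1030 + 2.19×2410 + 8.8×2930 + (z_c − 2.85 − 10.99 − x)×3330
The z_c×3330 term appears on both sides and cancels. Collect the known terms of each column as K = Σ(ρt)_known − 3330 × (depth of known layers): K_A = 102947 − 3330×36.7 = −19264; K_B = 31061.9 − 3330×(2.85 + 10.99) = −15025.3.
Balance: K_A = K_B − x×(3330 − 1030), so x = (K_B − K_A)/(3330 − 1030) = 4238.7/2300 = 1.84 km.

1.84 km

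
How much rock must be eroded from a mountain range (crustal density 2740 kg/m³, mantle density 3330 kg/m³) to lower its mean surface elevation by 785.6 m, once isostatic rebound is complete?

4430 m

Net drop Δ = e − u = e − e ρ_c/ρ_m = e (ρ_m − ρ_c)/ρ_m.
e = Δ ρ_m/(ρ_m − ρ_c) = 785.6 m × 3330/590 = 4430 m.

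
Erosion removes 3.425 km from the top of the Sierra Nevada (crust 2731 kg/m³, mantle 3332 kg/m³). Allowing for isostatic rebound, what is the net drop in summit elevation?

0.618 km

Rebound u = e ρ_c/ρ_m = 3.425 km × 2731/3332 = 2.807 km.
Net surface drop = e − u = 3.425 km − 2.807 km = e (ρ_m − ρ_c)/ρ_m = 0.618 km.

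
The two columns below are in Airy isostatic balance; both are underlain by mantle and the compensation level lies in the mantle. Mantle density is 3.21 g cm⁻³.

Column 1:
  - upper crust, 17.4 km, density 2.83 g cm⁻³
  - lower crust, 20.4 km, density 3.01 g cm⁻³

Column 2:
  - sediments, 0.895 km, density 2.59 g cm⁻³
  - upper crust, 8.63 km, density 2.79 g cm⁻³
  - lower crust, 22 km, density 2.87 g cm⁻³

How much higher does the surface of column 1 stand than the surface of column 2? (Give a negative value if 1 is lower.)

−0.301 km

For any compensation level in the mantle, the mantle terms cancel and isostasy reduces to e = (Σt_1 − Σt_2) − (Σ(ρt)_1 − Σ(ρt)_2) / ρ_m.
Σt_1 = 37.8 km; Σt_2 = 31.525 km; Σ(ρt)_1 = 110.646; Σ(ρt)_2 = 89.53575 (in km·g cm⁻³).
e = (37.8 − 31.525) − (110.646 − 89.53575) / 3.21 = −0.301 km.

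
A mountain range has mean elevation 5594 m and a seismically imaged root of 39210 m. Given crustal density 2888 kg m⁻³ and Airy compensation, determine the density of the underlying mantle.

Airy balance: ρ_c h = (ρ_m − ρ_c) r → ρ_m = ρ_c (1 + h/r).
ρ_m = 2888 × (1 + 5594 m/39210 m) = 3300 kg m⁻³.

3300 kg m⁻³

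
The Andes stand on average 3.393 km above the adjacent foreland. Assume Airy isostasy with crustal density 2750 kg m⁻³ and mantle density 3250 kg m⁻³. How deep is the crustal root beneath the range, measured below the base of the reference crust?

Equating mass per unit area of the two columns: the weight of the topography is balanced by the buoyancy of the root, ρ_c h = (ρ_m − ρ_c) r.
r = h · ρ_c / (ρ_m − ρ_c) = 3.393 km × 2750 / (3250 − 2750) = 18.7 km.

18.7 km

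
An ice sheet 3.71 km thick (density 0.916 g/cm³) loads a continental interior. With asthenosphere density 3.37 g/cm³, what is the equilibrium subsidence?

In Airy isostatic equilibrium: the ice load ρ_ice t is balanced by mantle displaced below, ρ_m s.
s = t ρ_ice / ρ_m = 3.71 km × 0.916/3.37 = 1.01 km.

1.01 km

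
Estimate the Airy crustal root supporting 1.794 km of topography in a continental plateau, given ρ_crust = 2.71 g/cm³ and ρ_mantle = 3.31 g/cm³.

Equating mass per unit area of the two columns: the weight of the topography is balanced by the buoyancy of the root, ρ_c h = (ρ_m − ρ_c) r.
r = h · ρ_c / (ρ_m − ρ_c) = 1.794 km × 2.71 / (3.31 − 2.71) = 8.1 km.

8.1 km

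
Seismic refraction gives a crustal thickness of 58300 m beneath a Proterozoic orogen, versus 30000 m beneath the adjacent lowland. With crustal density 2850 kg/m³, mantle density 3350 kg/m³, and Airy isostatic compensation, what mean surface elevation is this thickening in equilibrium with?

Excess crust Δ = 58300 m − 30000 m = 28300 m, split between elevation h and root r with h + r = Δ.
Airy balance ρ_c h = (ρ_m − ρ_c) r gives r = h ρ_c/(ρ_m − ρ_c), so h (1 + ρ_c/(ρ_m − ρ_c)) = Δ, i.e. h = Δ (ρ_m − ρ_c)/ρ_m.
h = 28300 m × 500/3350 = 4220 m.

4220 m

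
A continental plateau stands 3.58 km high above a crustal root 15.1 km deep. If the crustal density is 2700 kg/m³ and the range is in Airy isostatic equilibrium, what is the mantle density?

3340 kg/m³

Airy balance: ρ_c h = (ρ_m − ρ_c) r → ρ_m = ρ_c (1 + h/r).
ρ_m = 2700 × (1 + 3.58 km/15.1 km) = 3340 kg/m³.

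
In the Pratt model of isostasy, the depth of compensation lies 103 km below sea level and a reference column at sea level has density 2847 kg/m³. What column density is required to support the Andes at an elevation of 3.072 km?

2760 kg/m³

Pratt balance: ρ_ref D = ρ (D + h).
ρ = ρ_ref D/(D + h) = 2847 × 103 km/(103 km + 3.072 km) = 2760 kg/m³.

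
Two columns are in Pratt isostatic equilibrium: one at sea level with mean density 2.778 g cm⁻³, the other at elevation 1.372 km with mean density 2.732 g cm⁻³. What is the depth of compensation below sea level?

81.5 km

ρ_ref D = ρ (D + h) → D (ρ_ref − ρ) = ρ h.
D = ρ h/(ρ_ref − ρ) = 2.732 × 1.372 km/(2.778 − 2.732) = 81.5 km.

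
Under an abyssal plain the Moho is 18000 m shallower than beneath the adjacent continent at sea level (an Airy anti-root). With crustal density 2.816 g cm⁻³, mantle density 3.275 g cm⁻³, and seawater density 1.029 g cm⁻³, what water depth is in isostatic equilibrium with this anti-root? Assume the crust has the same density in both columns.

Replacing a thickness d of crust by seawater at the top must be balanced by replacing crust with mantle at the base: d (ρ_c − ρ_w) = a (ρ_m − ρ_c).
d = a (ρ_m − ρ_c)/(ρ_c − ρ_w) = 18000 m × 0.459/1.787 = 4620 m.

4620 m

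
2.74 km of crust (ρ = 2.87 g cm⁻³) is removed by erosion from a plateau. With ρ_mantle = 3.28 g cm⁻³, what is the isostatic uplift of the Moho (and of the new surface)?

2.4 km

Unloading: uplift u = e ρ_c/ρ_m = 2.74 km × 2.87/3.28 = 2.4 km.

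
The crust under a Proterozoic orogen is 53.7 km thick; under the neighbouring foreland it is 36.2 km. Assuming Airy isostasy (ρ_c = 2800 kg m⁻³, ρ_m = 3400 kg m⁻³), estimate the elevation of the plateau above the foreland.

3.09 km

Excess crust Δ = 53.7 km − 36.2 km = 17.5 km, split between elevation h and root r with h + r = Δ.
Airy balance ρ_c h = (ρ_m − ρ_c) r gives r = h ρ_c/(ρ_m − ρ_c), so h (1 + ρ_c/(ρ_m − ρ_c)) = Δ, i.e. h = Δ (ρ_m − ρ_c)/ρ_m.
h = 17.5 km × 600/3400 = 3.09 km.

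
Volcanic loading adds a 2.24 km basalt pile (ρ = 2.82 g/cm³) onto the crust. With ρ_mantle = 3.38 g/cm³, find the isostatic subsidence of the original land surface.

1.87 km

Subaerial loading: s = t ρ_load / ρ_m.
s = 2.24 km × 2.82/3.38 = 1.87 km.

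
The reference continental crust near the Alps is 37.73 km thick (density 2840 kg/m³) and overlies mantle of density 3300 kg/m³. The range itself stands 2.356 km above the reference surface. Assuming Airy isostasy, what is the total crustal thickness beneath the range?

Root depth r = h ρ_c / (ρ_m − ρ_c) = 2.356 km × 2840 / 460 = 14.55 km.
Total thickness = T + h + r = 37.73 km + 2.356 km + 14.55 km = 54.6 km.

54.6 km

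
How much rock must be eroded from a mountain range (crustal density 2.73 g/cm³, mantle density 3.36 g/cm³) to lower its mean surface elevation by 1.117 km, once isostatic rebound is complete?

Net drop Δ = e − u = e − e ρ_c/ρ_m = e (ρ_m − ρ_c)/ρ_m.
e = Δ ρ_m/(ρ_m − ρ_c) = 1.117 km × 3.36/0.63 = 5.96 km.

5.96 km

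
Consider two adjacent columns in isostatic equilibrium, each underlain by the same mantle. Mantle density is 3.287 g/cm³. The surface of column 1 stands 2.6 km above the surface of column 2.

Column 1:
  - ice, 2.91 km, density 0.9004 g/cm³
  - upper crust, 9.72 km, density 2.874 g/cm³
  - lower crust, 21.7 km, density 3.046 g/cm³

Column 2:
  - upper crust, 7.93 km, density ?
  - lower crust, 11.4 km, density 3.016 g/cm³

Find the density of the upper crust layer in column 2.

Take the compensation level at the base of the deeper column (depth z_c below the surface of column 1) and equate Σ ρ_i t_i down to z_c; mantle fills any gap and the z_c terms cancel.
Column 1: 2.91×0.9004 + 9.72×2.874 + 21.7×3.046 + (z_c − 34.33)×3.287
Column 2: 2.6×0 + 7.93×ρ + 11.4×3.016 + (z_c − 2.6 − 19.33)×3.287
The z_c×3.287 term appears on both sides and cancels. Collect the known terms of each column as K = Σ(ρt)_known − 3.287 × (depth of known layers): K_1 = 96.653644 − 3.287×34.33 = −16.189066; K_2 = 34.3824 − 3.287×(2.6 + 19.33) = −37.70151.
Balance: K_1 = K_2 + 7.93×ρ, so ρ = (K_1 − K_2)/7.93 = 21.5124/7.93 = 2.71 g/cm³.

2.71 g/cm³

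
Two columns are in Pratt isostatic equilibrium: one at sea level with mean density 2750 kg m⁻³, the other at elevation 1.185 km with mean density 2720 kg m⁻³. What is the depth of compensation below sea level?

ρ_ref D = ρ (D + h) → D (ρ_ref − ρ) = ρ h.
D = ρ h/(ρ_ref − ρ) = 2720 × 1.185 km/(2750 − 2720) = 107 km.

107 km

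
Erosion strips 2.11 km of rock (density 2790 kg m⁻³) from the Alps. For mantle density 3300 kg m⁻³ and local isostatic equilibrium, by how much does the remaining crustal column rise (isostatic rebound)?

Unloading: uplift u = e ρ_c/ρ_m = 2.11 km × 2790/3300 = 1.78 km.

1.78 km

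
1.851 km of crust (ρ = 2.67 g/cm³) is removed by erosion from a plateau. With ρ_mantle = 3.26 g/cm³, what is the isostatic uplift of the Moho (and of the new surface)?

Unloading: uplift u = e ρ_c/ρ_m = 1.851 km × 2.67/3.26 = 1.52 km.

1.52 km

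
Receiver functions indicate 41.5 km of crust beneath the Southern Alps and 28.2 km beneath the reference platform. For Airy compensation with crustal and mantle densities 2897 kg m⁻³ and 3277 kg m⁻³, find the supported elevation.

1.54 km

Excess crust Δ = 41.5 km − 28.2 km = 13.3 km, split between elevation h and root r with h + r = Δ.
Airy balance ρ_c h = (ρ_m − ρ_c) r gives r = h ρ_c/(ρ_m − ρ_c), so h (1 + ρ_c/(ρ_m − ρ_c)) = Δ, i.e. h = Δ (ρ_m − ρ_c)/ρ_m.
h = 13.3 km × 380/3277 = 1.54 km.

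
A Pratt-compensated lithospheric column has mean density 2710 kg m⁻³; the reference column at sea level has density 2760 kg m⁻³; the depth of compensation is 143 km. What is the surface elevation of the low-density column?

ρ_ref D = ρ (D + h) → h = D (ρ_ref − ρ)/ρ.
h = 143 km × (2760 − 2710)/2710 = 2.64 km.

2.64 km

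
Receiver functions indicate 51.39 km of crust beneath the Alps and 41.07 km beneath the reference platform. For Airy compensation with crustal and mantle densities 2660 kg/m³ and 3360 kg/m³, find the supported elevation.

Excess crust Δ = 51.39 km − 41.07 km = 10.32 km, split between elevation h and root r with h + r = Δ.
Airy balance ρ_c h = (ρ_m − ρ_c) r gives r = h ρ_c/(ρ_m − ρ_c), so h (1 + ρ_c/(ρ_m − ρ_c)) = Δ, i.e. h = Δ (ρ_m − ρ_c)/ρ_m.
h = 10.32 km × 700/3360 = 2.15 km.

2.15 km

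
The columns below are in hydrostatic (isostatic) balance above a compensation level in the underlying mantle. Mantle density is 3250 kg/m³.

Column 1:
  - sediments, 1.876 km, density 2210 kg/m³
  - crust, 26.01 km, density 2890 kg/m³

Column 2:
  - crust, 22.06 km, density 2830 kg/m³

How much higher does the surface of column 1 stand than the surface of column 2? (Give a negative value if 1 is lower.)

0.631 km

For any compensation level in the mantle, the mantle terms cancel and isostasy reduces to e = (Σt_1 − Σt_2) − (Σ(ρt)_1 − Σ(ρt)_2) / ρ_m.
Σt_1 = 27.886 km; Σt_2 = 22.06 km; Σ(ρt)_1 = 79314.86; Σ(ρt)_2 = 62429.8 (in km·kg/m³).
e = (27.886 − 22.06) − (79314.86 − 62429.8) / 3250 = 0.631 km.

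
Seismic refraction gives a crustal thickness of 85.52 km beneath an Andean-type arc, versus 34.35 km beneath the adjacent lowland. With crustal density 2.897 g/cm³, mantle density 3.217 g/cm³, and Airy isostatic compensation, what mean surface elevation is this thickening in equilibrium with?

5.09 km

Excess crust Δ = 85.52 km − 34.35 km = 51.17 km, split between elevation h and root r with h + r = Δ.
Airy balance ρ_c h = (ρ_m − ρ_c) r gives r = h ρ_c/(ρ_m − ρ_c), so h (1 + ρ_c/(ρ_m − ρ_c)) = Δ, i.e. h = Δ (ρ_m − ρ_c)/ρ_m.
h = 51.17 km × 0.32/3.217 = 5.09 km.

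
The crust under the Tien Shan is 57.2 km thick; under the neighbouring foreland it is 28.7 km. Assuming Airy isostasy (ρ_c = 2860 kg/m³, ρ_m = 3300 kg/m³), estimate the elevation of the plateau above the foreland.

Excess crust Δ = 57.2 km − 28.7 km = 28.5 km, split between elevation h and root r with h + r = Δ.
Airy balance ρ_c h = (ρ_m − ρ_c) r gives r = h ρ_c/(ρ_m − ρ_c), so h (1 + ρ_c/(ρ_m − ρ_c)) = Δ, i.e. h = Δ (ρ_m − ρ_c)/ρ_m.
h = 28.5 km × 440/3300 = 3.8 km.

3.8 km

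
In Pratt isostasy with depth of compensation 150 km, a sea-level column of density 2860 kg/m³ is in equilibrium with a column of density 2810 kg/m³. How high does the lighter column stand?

2.67 km

ρ_ref D = ρ (D + h) → h = D (ρ_ref − ρ)/ρ.
h = 150 km × (2860 − 2810)/2810 = 2.67 km.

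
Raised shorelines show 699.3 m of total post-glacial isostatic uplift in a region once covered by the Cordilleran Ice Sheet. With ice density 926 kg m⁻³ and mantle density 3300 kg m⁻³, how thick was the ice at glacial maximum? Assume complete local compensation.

u = t ρ_ice/ρ_m → t = u ρ_m/ρ_ice = 699.3 m × 3300/926 = 2490 m.

2490 m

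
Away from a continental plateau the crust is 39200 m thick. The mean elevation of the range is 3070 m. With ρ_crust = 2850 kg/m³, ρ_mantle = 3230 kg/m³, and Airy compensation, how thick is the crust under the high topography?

65300 m

Root depth r = h ρ_c / (ρ_m − ρ_c) = 3070 m × 2850 / 380 = 23020 m.
Total thickness = T + h + r = 39200 m + 3070 m + 23020 m = 65300 m.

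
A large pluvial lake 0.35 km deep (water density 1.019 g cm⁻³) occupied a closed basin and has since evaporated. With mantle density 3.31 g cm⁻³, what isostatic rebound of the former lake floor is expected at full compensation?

0.108 km

u = d ρ_w/ρ_m = 0.35 km × 1.019/3.31 = 0.108 km.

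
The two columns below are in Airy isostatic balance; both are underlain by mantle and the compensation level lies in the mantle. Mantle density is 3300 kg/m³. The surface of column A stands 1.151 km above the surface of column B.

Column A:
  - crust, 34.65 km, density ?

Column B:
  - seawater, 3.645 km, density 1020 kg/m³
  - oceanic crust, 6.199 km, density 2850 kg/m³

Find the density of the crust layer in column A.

Take the compensation level at the base of the deeper column (depth z_c below the surface of column A) and equate Σ ρ_i t_i down to z_c; mantle fills any gap and the z_c terms cancel.
Column A: 34.65×ρ + (z_c − 34.65)×3300
Column B: 1.151×0 + 3.645×1020 + 6.199×2850 + (z_c − 1.151 − 9.844)×3300
The z_c×3300 term appears on both sides and cancels. Collect the known terms of each column as K = Σ(ρt)_known − 3300 × (depth of known layers): K_A = 0 − 3300×34.65 = −114345; K_B = 21385.05 − 3300×(1.151 + 9.844) = −14898.45.
Balance: K_A + 34.65×ρ = K_B, so ρ = (K_B − K_A)/34.65 = 99446.6/34.65 = 2870 kg/m³.

2870 kg/m³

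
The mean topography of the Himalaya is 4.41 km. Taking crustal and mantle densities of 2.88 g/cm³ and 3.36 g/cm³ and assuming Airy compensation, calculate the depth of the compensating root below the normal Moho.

26.5 km

Balancing pressure at the compensation depth: the weight of the topography is balanced by the buoyancy of the root, ρ_c h = (ρ_m − ρ_c) r.
r = h · ρ_c / (ρ_m − ρ_c) = 4.41 km × 2.88 / (3.36 − 2.88) = 26.5 km.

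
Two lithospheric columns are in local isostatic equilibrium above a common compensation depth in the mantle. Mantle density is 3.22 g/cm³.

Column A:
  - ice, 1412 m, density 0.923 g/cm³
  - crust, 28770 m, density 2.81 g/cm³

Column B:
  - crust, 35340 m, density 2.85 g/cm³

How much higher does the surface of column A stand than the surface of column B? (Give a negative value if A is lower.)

610 m

For any compensation level in the mantle, the mantle terms cancel and isostasy reduces to e = (Σt_A − Σt_B) − (Σ(ρt)_A − Σ(ρt)_B) / ρ_m.
Σt_A = 30182 m; Σt_B = 35340 m; Σ(ρt)_A = 82146.976; Σ(ρt)_B = 100719 (in m·g/cm³).
e = (30182 − 35340) − (82146.976 − 100719) / 3.22 = 610 m.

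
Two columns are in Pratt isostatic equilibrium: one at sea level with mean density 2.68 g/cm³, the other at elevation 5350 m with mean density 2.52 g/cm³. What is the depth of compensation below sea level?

84300 m

ρ_ref D = ρ (D + h) → D (ρ_ref − ρ) = ρ h.
D = ρ h/(ρ_ref − ρ) = 2.52 × 5350 m/(2.68 − 2.52) = 84300 m.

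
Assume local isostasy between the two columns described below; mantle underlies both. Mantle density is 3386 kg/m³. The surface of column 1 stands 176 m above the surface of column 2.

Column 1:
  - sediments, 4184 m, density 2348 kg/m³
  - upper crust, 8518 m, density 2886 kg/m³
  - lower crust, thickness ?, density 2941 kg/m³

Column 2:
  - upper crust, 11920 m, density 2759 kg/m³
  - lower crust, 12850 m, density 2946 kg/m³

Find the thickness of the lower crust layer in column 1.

Take the compensation level at the base of the deeper column (depth z_c below the surface of column 1) and equate Σ ρ_i t_i down to z_c; mantle fills any gap and the z_c terms cancel.
Column 1: 4184×2348 + 8518×2886 + x×2941 + (z_c − 12702 − x)×3386
Column 2: 176×0 + 11920×2759 + 12850×2946 + (z_c − 176 − 24770)×3386
The z_c×3386 term appears on both sides and cancels. Collect the known terms of each column as K = Σ(ρt)_known − 3386 × (depth of known layers): K_1 = 34406980 − 3386×12702 = −8601992; K_2 = 70743380 − 3386×(176 + 24770) = −13723776.
Balance: K_1 − x×(3386 − 2941) = K_2, so x = (K_1 − K_2)/(3386 − 2941) = 5121780/445 = 11500 m.

11500 m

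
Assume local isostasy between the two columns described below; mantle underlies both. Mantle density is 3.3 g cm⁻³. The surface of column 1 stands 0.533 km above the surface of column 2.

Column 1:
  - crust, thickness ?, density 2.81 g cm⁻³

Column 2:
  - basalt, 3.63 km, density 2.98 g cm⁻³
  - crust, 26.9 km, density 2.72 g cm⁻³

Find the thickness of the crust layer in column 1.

37.8 km

Take the compensation level at the base of the deeper column (depth z_c below the surface of column 1) and equate Σ ρ_i t_i down to z_c; mantle fills any gap and the z_c terms cancel.
Column 1: x×2.81 + (z_c − 0 − x)×3.3
Column 2: 0.533×0 + 3.63×2.98 + 26.9×2.72 + (z_c − 0.533 − 30.53)×3.3
The z_c×3.3 term appears on both sides and cancels. Collect the known terms of each column as K = Σ(ρt)_known − 3.3 × (depth of known layers): K_1 = 0 − 3.3×0 = 0; K_2 = 83.9854 − 3.3×(0.533 + 30.53) = −18.5225.
Balance: K_1 − x×(3.3 − 2.81) = K_2, so x = (K_1 − K_2)/(3.3 − 2.81) = 18.5225/0.49 = 37.8 km.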